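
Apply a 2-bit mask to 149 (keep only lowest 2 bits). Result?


149 & 3 = 1

1


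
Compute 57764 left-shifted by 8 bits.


0b1110000110100100 << 8 = 0b111000011010010000000000 = 14787584

14787584


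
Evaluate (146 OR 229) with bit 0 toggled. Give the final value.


Step 1: 146 | 229 = 247
Step 2: 247 ^ (1 << 0) = 247 ^ 1 = 246

246


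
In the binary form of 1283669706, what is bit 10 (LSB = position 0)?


0b1001100100000110011111011001010, position 10 = 1

1


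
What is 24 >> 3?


0b11000 >> 3 = 0b11 = 3

3


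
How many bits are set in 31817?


0b111110001001001 has 8 set bits

8


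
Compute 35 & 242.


0b100011 & 0b11110010 = 0b100010 = 34

34


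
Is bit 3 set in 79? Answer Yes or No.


0b1001111, bit 3 = 1. Yes

Yes


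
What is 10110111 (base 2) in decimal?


10110111 in decimal = 183

183


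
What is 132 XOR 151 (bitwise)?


0b10000100 ^ 0b10010111 = 0b10011 = 19

19


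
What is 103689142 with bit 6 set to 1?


103689142 | (1 << 6) = 103689142 | 64 = 103689206

103689206


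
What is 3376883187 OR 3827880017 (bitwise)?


0b11001001010001110010010111110011 | 0b11100100001010001101000001010001 = 0b11101101011011111111010111110011 = 3983537651

3983537651


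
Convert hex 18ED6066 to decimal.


18ED6066 hex = 418209894 decimal

418209894


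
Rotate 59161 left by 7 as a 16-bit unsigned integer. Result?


Rotate 0b1110011100011001 left by 7 (16-bit) = 0b1000110011110011 = 36083

36083


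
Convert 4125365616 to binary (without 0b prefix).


4125365616 = 11110101111001000001010101110000 in binary

11110101111001000001010101110000


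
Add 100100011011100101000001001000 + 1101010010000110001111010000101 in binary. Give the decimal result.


100100011011100101000001001000 + 1101010010000110001111010000101 = 10001110101100010110111011001101 = 2393992909

2393992909


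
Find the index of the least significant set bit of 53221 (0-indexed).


0b1100111111100101. Lowest set bit at position 0

0


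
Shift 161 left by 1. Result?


0b10100001 << 1 = 0b101000010 = 322

322


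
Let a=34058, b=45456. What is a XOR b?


34058 ^ 45456 = 13466

13466


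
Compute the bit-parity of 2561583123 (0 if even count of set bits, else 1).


0b10011000101011101010100000010011 has 14 ones => parity 0

0


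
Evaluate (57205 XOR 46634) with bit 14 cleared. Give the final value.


Step 1: 57205 ^ 46634 = 26975
Step 2: 26975 & ~(1 << 14) = 10591

10591


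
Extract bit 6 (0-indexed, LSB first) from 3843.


0b111100000011, position 6 = 0

0


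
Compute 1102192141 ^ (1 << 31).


1102192141 ^ (1 << 31) = 1102192141 ^ 2147483648 = 3249675789

3249675789


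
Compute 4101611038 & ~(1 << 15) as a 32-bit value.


4101611038 & ~(1 << 15) = 4101578270

4101578270


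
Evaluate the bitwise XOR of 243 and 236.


0b11110011 ^ 0b11101100 = 0b11111 = 31

31


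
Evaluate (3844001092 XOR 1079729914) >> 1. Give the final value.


Step 1: 3844001092 ^ 1079729914 = 2772800446
Step 2: 2772800446 >> 1 = 1386400223

1386400223


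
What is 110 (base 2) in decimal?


110 in decimal = 6

6


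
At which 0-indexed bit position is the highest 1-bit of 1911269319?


0b1110001111010111010011111000111. Highest set bit at position 30

30


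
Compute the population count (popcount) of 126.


0b1111110 has 6 set bits

6


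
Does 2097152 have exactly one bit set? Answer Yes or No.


0b1000000000000000000000. Only one bit set => Yes

Yes


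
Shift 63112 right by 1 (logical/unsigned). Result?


0b1111011010001000 >> 1 = 0b111101101000100 = 31556

31556


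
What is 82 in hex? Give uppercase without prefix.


82 = 52 hex

52


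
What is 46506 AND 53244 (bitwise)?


0b1011010110101010 & 0b1100111111111100 = 0b1000010110101000 = 34216

34216


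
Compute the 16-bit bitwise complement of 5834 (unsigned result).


~0b1011011001010 = 0b1110100100110101 = 59701 (16-bit unsigned)

59701


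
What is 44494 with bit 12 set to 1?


44494 | (1 << 12) = 44494 | 4096 = 48590

48590


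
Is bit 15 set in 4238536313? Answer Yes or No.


0b11111100101000101110111001111001, bit 15 = 1. Yes

Yes


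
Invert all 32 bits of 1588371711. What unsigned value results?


1588371711 ^ 4294967295 = 2706595584

2706595584


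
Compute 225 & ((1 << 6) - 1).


225 & 63 = 33

33


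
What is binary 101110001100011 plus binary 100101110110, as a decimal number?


101110001100011 + 100101110110 = 110010111011001 = 26073

26073


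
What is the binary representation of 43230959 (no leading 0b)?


43230959 = 10100100111010011011101111 in binary

10100100111010011011101111


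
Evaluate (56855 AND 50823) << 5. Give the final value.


Step 1: 56855 & 50823 = 50695
Step 2: 50695 << 5 = 1622240

1622240


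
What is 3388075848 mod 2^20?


3388075848 & 1048575 = 126792

126792


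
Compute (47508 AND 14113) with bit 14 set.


Step 1: 47508 & 14113 = 12544
Step 2: 12544 | (1 << 14) = 12544 | 16384 = 28928

28928


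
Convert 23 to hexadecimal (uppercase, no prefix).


23 = 17 hex

17


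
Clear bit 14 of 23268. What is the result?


23268 & ~(1 << 14) = 6884

6884


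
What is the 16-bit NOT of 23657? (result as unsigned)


~0b101110001101001 = 0b1010001110010110 = 41878 (16-bit unsigned)

41878


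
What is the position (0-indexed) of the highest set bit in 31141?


0b111100110100101. Highest set bit at position 14

14


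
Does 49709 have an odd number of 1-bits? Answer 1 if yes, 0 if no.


0b1100001000101101 has 7 ones => parity 1

1


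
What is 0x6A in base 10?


6A hex = 106 decimal

106


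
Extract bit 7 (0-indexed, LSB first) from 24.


0b11000, position 7 = 0

0


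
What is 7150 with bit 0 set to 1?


7150 | (1 << 0) = 7150 | 1 = 7151

7151


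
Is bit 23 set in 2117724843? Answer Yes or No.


0b1111110001110011110101010101011, bit 23 = 0. No

No


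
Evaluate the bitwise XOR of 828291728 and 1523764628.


0b110001010111101011101010010000 ^ 0b1011010110100101100110110010100 = 0b1101011100011000111011100000100 = 1804367620

1804367620


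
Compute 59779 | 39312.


0b1110100110000011 | 0b1001100110010000 = 0b1111100110010011 = 63891

63891


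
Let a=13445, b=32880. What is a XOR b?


13445 ^ 32880 = 46325

46325


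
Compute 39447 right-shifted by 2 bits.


0b1001101000010111 >> 2 = 0b10011010000101 = 9861

9861


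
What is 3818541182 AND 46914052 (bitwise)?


0b11100011100110100101000001111110 & 0b10110010111101101000000100 = 0b10100010100101000000000100 = 42618884

42618884


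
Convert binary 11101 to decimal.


11101 in decimal = 29

29


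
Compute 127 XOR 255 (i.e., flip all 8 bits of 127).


127 ^ 255 = 128

128


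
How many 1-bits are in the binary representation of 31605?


0b111101101110101 has 11 set bits

11


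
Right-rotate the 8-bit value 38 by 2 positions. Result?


Rotate 0b100110 right by 2 (8-bit) = 0b10001001 = 137

137


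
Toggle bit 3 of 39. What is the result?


39 ^ (1 << 3) = 39 ^ 8 = 47

47


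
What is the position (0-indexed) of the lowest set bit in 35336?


0b1000101000001000. Lowest set bit at position 3

3


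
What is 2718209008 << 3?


0b10100010000001001001001111110000 << 3 = 0b10100010000001001001001111110000000 = 21745672064

21745672064


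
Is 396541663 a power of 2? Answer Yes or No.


0b10111101000101011111011011111. Multiple bits set => No

No


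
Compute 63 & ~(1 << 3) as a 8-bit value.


63 & ~(1 << 3) = 55

55


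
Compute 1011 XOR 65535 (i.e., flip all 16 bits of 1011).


1011 ^ 65535 = 64524

64524


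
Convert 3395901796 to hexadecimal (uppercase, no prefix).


3395901796 = CA695964 hex

CA695964


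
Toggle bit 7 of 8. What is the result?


8 ^ (1 << 7) = 8 ^ 128 = 136

136


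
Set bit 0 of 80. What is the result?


80 | (1 << 0) = 80 | 1 = 81

81


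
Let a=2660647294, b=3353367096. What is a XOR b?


2660647294 ^ 3353367096 = 1500910406

1500910406


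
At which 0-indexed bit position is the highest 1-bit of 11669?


0b10110110010101. Highest set bit at position 13

13


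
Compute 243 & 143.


0b11110011 & 0b10001111 = 0b10000011 = 131

131


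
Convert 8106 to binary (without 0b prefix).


8106 = 1111110101010 in binary

1111110101010


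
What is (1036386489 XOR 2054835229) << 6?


Step 1: 1036386489 ^ 2054835229 = 1203522724
Step 2: 1203522724 << 6 = 77025454336

77025454336


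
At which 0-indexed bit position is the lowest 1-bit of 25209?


0b110001001111001. Lowest set bit at position 0

0


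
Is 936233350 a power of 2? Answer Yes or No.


0b110111110011011100100110000110. Multiple bits set => No

No


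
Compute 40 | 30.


0b101000 | 0b11110 = 0b111110 = 62

62


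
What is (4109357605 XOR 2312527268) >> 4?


Step 1: 4109357605 ^ 2312527268 = 2100924289
Step 2: 2100924289 >> 4 = 131307768

131307768


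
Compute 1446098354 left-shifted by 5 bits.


0b1010110001100011011010110110010 << 5 = 0b101011000110001101101011011001000000 = 46275147328

46275147328


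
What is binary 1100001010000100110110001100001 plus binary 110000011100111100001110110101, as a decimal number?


1100001010000100110110001100001 + 110000011100111100001110110101 = 10010001101101100011000000010110 = 2444636182

2444636182


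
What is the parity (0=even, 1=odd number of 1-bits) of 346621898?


0b10100101010010000011111001010 has 13 ones => parity 1

1


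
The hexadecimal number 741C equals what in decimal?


741C hex = 29724 decimal

29724


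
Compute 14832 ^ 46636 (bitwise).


0b11100111110000 ^ 0b1011011000101100 = 0b1000111111011100 = 36828

36828


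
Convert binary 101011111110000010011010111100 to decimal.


101011111110000010011010111100 in decimal = 737683132

737683132


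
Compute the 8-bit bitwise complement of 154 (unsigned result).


~0b10011010 = 0b1100101 = 101 (8-bit unsigned)

101


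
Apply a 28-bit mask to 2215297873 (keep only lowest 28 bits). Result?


2215297873 & 268435455 = 67814225

67814225


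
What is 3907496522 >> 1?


0b11101000111001111010101001001010 >> 1 = 0b1110100011100111101010100100101 = 1953748261

1953748261


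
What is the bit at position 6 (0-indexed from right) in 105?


0b1101001, position 6 = 1

1


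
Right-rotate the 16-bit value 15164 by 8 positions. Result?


Rotate 0b11101100111100 right by 8 (16-bit) = 0b11110000111011 = 15419

15419


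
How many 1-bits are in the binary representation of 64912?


0b1111110110010000 has 9 set bits

9


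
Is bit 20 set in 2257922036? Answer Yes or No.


0b10000110100101010010011111110100, bit 20 = 1. Yes

Yes


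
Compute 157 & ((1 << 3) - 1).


157 & 7 = 5

5


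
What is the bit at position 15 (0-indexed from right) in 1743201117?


0b1100111111001110010001101011101, position 15 = 0

0


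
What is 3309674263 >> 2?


0b11000101010001011001111100010111 >> 2 = 0b110001010100010110011111000101 = 827418565

827418565


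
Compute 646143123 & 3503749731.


0b100110100000110101110010010011 & 0b11010000110101101111101001100011 = 0b100000100101100000000011 = 8542211

8542211


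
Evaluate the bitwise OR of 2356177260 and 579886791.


0b10001100011100000110100101101100 | 0b100010100100000101111011000111 = 0b10101110111100000111111111101111 = 2934996975

2934996975


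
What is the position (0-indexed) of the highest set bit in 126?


0b1111110. Highest set bit at position 6

6


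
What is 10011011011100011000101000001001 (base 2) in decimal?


10011011011100011000101000001001 in decimal = 2607909385

2607909385


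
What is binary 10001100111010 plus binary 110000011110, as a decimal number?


10001100111010 + 110000011110 = 10111101011000 = 12120

12120


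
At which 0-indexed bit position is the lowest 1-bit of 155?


0b10011011. Lowest set bit at position 0

0


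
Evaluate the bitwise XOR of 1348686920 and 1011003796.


0b1010000011000110101010001001000 ^ 0b111100010000101011000110010100 = 0b1101100001000011110010111011100 = 1814160860

1814160860


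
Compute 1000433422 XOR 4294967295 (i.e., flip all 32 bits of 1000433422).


1000433422 ^ 4294967295 = 3294533873

3294533873


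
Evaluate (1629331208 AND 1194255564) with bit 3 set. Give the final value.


Step 1: 1629331208 & 1194255564 = 1091339272
Step 2: 1091339272 | (1 << 3) = 1091339272 | 8 = 1091339272

1091339272


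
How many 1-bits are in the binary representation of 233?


0b11101001 has 5 set bits

5


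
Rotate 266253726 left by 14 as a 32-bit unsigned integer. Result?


Rotate 0b1111110111101011010110011110 left by 14 (32-bit) = 0b10101101011001111000001111110111 = 2909242359

2909242359


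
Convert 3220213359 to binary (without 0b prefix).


3220213359 = 10111111111100001000111001101111 in binary

10111111111100001000111001101111


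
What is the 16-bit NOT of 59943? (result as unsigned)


~0b1110101000100111 = 0b1010111011000 = 5592 (16-bit unsigned)

5592


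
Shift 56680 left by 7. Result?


0b1101110101101000 << 7 = 0b11011101011010000000000 = 7255040

7255040


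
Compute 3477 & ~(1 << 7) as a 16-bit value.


3477 & ~(1 << 7) = 3349

3349


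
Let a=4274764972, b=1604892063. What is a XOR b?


4274764972 ^ 1604892063 = 2707622195

2707622195


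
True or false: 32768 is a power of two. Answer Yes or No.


0b1000000000000000. Only one bit set => Yes

Yes


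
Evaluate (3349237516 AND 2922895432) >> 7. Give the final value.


Step 1: 3349237516 & 2922895432 = 2250328072
Step 2: 2250328072 >> 7 = 17580688

17580688


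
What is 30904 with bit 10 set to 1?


30904 | (1 << 10) = 30904 | 1024 = 31928

31928


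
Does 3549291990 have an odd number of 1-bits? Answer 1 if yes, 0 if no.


0b11010011100011011110010111010110 has 19 ones => parity 1

1


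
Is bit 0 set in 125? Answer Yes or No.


0b1111101, bit 0 = 1. Yes

Yes


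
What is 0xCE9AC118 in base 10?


CE9AC118 hex = 3466248472 decimal

3466248472


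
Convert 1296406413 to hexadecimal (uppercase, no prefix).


1296406413 = 4D45978D hex

4D45978D


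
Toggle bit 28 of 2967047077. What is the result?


2967047077 ^ (1 << 28) = 2967047077 ^ 268435456 = 2698611621

2698611621


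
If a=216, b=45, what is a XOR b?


216 ^ 45 = 245

245


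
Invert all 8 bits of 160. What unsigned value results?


160 ^ 255 = 95

95


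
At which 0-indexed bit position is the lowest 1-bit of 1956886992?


0b1110100101000111011100111010000. Lowest set bit at position 4

4


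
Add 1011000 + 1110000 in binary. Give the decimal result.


1011000 + 1110000 = 11001000 = 200

200


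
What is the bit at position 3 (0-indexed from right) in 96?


0b1100000, position 3 = 0

0


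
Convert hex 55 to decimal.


55 hex = 85 decimal

85


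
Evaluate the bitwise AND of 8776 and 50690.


0b10001001001000 & 0b1100011000000010 = 0b1000000000 = 512

512


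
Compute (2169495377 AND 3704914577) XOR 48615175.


Step 1: 2169495377 & 3704914577 = 2151973393
Step 2: 2151973393 ^ 48615175 = 2191609110

2191609110


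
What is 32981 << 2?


0b1000000011010101 << 2 = 0b100000001101010100 = 131924

131924


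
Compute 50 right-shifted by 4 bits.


0b110010 >> 4 = 0b11 = 3

3


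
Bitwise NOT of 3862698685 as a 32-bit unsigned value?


~0b11100110001111000001101010111101 = 0b11001110000111110010101000010 = 432268610 (32-bit unsigned)

432268610


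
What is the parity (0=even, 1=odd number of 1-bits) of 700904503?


0b101001110001101111010000110111 has 17 ones => parity 1

1


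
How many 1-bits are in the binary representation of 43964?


0b1010101110111100 has 10 set bits

10


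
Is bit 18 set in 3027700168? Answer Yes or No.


0b10110100011101110000100111001000, bit 18 = 1. Yes

Yes


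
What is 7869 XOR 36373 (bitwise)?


0b1111010111101 ^ 0b1000111000010101 = 0b1001000010101000 = 37032

37032


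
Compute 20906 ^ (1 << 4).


20906 ^ (1 << 4) = 20906 ^ 16 = 20922

20922


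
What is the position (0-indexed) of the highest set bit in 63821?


0b1111100101001101. Highest set bit at position 15

15


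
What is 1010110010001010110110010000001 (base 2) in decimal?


1010110010001010110110010000001 in decimal = 1447390337

1447390337


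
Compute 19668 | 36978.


0b100110011010100 | 0b1001000001110010 = 0b1101110011110110 = 56566

56566


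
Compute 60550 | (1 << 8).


60550 | (1 << 8) = 60550 | 256 = 60806

60806


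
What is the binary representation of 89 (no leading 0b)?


89 = 1011001 in binary

1011001


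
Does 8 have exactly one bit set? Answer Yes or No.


0b1000. Only one bit set => Yes

Yes


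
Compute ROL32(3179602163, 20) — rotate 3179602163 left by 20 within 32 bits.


Rotate 0b10111101100001001110000011110011 left by 20 (32-bit) = 0b1111001110111101100001001110 = 255580238

255580238


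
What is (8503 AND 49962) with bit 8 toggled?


Step 1: 8503 & 49962 = 290
Step 2: 290 ^ (1 << 8) = 290 ^ 256 = 34

34


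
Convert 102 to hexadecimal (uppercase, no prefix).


102 = 66 hex

66


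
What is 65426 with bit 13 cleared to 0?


65426 & ~(1 << 13) = 57234

57234


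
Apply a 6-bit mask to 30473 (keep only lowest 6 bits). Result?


30473 & 63 = 9

9


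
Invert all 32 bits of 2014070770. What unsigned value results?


2014070770 ^ 4294967295 = 2280896525

2280896525


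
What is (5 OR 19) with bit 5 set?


Step 1: 5 | 19 = 23
Step 2: 23 | (1 << 5) = 23 | 32 = 55

55


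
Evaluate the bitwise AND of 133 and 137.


0b10000101 & 0b10001001 = 0b10000001 = 129

129


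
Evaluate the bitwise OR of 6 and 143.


0b110 | 0b10001111 = 0b10001111 = 143

143


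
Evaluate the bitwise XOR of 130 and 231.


0b10000010 ^ 0b11100111 = 0b1100101 = 101

101


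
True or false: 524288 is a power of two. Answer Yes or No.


0b10000000000000000000. Only one bit set => Yes

Yes


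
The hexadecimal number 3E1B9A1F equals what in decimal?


3E1B9A1F hex = 1041996319 decimal

1041996319


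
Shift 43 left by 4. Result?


0b101011 << 4 = 0b1010110000 = 688

688


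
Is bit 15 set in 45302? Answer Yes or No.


0b1011000011110110, bit 15 = 1. Yes

Yes


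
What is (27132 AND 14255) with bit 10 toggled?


Step 1: 27132 & 14255 = 8620
Step 2: 8620 ^ (1 << 10) = 8620 ^ 1024 = 9644

9644


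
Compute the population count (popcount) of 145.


0b10010001 has 3 set bits

3


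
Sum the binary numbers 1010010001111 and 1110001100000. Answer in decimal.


1010010001111 + 1110001100000 = 11000011101111 = 12527

12527


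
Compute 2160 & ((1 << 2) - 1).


2160 & 3 = 0

0


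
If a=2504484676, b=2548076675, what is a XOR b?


2504484676 ^ 2548076675 = 44562375

44562375


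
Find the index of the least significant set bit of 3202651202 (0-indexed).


0b10111110111001001001010001000010. Lowest set bit at position 1

1


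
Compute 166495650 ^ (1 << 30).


166495650 ^ (1 << 30) = 166495650 ^ 1073741824 = 1240237474

1240237474


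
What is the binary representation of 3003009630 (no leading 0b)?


3003009630 = 10110010111111100100101001011110 in binary

10110010111111100100101001011110


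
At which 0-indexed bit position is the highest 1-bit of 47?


0b101111. Highest set bit at position 5

5


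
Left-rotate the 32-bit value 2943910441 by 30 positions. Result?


Rotate 0b10101111011110001000001000101001 left by 30 (32-bit) = 0b1101011110111100010000010001010 = 1809719434

1809719434


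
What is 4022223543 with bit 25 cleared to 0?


4022223543 & ~(1 << 25) = 3988669111

3988669111


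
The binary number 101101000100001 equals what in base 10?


101101000100001 in decimal = 23073

23073


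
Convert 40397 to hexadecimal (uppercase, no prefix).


40397 = 9DCD hex

9DCD


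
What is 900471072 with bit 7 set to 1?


900471072 | (1 << 7) = 900471072 | 128 = 900471200

900471200


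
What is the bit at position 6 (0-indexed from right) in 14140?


0b11011100111100, position 6 = 0

0


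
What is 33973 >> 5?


0b1000010010110101 >> 5 = 0b10000100101 = 1061

1061


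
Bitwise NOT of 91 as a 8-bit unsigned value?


~0b1011011 = 0b10100100 = 164 (8-bit unsigned)

164


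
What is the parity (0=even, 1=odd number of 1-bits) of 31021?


0b111100100101101 has 9 ones => parity 1

1


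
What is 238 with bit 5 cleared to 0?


238 & ~(1 << 5) = 206

206


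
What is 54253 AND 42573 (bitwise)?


0b1101001111101101 & 0b1010011001001101 = 0b1000001001001101 = 33357

33357


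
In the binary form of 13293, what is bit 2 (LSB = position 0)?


0b11001111101101, position 2 = 1

1


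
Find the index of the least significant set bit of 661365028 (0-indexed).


0b100111011010111010000100100100. Lowest set bit at position 2

2


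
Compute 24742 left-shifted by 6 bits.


0b110000010100110 << 6 = 0b110000010100110000000 = 1583488

1583488


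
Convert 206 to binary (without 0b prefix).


206 = 11001110 in binary

11001110


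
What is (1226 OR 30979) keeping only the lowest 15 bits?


Step 1: 1226 | 30979 = 32203
Step 2: 32203 & 32767 = 32203

32203


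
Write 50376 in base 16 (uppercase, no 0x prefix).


50376 = C4C8 hex

C4C8


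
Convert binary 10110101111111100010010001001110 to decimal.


10110101111111100010010001001110 in decimal = 3053331534

3053331534


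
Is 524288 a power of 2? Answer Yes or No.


0b10000000000000000000. Only one bit set => Yes

Yes


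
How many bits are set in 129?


0b10000001 has 2 set bits

2


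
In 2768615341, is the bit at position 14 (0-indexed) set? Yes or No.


0b10100101000001011011011110101101, bit 14 = 0. No

No


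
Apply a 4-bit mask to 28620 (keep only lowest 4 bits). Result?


28620 & 15 = 12

12


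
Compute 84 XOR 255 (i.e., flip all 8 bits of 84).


84 ^ 255 = 171

171


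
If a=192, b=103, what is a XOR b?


192 ^ 103 = 167

167


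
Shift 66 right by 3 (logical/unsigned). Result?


0b1000010 >> 3 = 0b1000 = 8

8


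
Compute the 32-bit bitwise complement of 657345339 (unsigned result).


~0b100111001011100100101100111011 = 0b11011000110100011011010011000100 = 3637621956 (32-bit unsigned)

3637621956


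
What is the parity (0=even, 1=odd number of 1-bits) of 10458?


0b10100011011010 has 7 ones => parity 1

1


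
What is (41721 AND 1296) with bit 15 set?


Step 1: 41721 & 1296 = 16
Step 2: 16 | (1 << 15) = 16 | 32768 = 32784

32784


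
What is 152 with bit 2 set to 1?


152 | (1 << 2) = 152 | 4 = 156

156


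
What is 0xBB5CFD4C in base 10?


BB5CFD4C hex = 3143433548 decimal

3143433548


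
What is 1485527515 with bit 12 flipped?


1485527515 ^ (1 << 12) = 1485527515 ^ 4096 = 1485523419

1485523419


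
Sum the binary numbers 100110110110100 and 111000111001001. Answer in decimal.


100110110110100 + 111000111001001 = 1011111101111101 = 49021

49021


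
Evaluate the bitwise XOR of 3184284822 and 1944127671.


0b10111101110011000101010010010110 ^ 0b1110011111000010000100010110111 = 0b11001110001011010101110000100001 = 3459079201

3459079201


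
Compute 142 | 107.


0b10001110 | 0b1101011 = 0b11101111 = 239

239


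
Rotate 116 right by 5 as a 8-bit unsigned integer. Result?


Rotate 0b1110100 right by 5 (8-bit) = 0b10100011 = 163

163


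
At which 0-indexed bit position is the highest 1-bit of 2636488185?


0b10011101001001011001110111111001. Highest set bit at position 31

31


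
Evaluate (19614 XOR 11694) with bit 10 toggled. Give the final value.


Step 1: 19614 ^ 11694 = 24880
Step 2: 24880 ^ (1 << 10) = 24880 ^ 1024 = 25904

25904


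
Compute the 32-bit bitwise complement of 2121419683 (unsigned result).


~0b1111110011100100100101110100011 = 0b10000001100011011011010001011100 = 2173547612 (32-bit unsigned)

2173547612


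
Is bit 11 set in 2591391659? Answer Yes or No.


0b10011010011101010111111110101011, bit 11 = 1. Yes

Yes


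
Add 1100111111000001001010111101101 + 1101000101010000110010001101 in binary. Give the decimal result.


1100111111000001001010111101101 + 1101000101010000110010001101 = 1110100111101011010001001111010 = 1962254970

1962254970


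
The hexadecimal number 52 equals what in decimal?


52 hex = 82 decimal

82


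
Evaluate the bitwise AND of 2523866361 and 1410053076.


0b10010110011011110010010011111001 & 0b1010100000010111011001111010100 = 0b10100000010110010000011010000 = 336273616

336273616


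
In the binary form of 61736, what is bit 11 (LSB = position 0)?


0b1111000100101000, position 11 = 0

0


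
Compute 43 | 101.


0b101011 | 0b1100101 = 0b1101111 = 111

111


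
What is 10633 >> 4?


0b10100110001001 >> 4 = 0b1010011000 = 664

664


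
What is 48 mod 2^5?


48 & 31 = 16

16


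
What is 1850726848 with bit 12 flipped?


1850726848 ^ (1 << 12) = 1850726848 ^ 4096 = 1850722752

1850722752


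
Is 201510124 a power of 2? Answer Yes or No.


0b1100000000101100110011101100. Multiple bits set => No

No


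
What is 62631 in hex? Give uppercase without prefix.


62631 = F4A7 hex

F4A7


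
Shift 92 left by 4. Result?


0b1011100 << 4 = 0b10111000000 = 1472

1472


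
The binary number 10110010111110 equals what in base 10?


10110010111110 in decimal = 11454

11454


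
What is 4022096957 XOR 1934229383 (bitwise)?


0b11101111101111000101010000111101 ^ 0b1110011010010011111111110000111 = 0b10011100111101011010101110111010 = 2633345978

2633345978


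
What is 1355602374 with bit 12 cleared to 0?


1355602374 & ~(1 << 12) = 1355598278

1355598278


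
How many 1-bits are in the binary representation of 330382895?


0b10011101100010011111000101111 has 17 set bits

17


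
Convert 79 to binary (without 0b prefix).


79 = 1001111 in binary

1001111


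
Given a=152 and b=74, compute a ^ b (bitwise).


152 ^ 74 = 210

210


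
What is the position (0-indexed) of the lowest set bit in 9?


0b1001. Lowest set bit at position 0

0


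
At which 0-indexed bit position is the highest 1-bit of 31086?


0b111100101101110. Highest set bit at position 14

14


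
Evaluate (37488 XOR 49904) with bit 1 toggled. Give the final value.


Step 1: 37488 ^ 49904 = 20608
Step 2: 20608 ^ (1 << 1) = 20608 ^ 2 = 20610

20610


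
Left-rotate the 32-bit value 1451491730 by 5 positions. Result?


Rotate 0b1010110100001000000000110010010 left by 5 (32-bit) = 0b11010000100000000011001001001010 = 3498062410

3498062410


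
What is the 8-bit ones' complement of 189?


189 ^ 255 = 66

66


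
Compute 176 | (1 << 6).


176 | (1 << 6) = 176 | 64 = 240

240


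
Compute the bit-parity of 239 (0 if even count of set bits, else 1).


0b11101111 has 7 ones => parity 1

1


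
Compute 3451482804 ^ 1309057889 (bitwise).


0b11001101101110010111001010110100 ^ 0b1001110000001101010001101100001 = 0b10000011101111111101000111010101 = 2210386389

2210386389


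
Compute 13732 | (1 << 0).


13732 | (1 << 0) = 13732 | 1 = 13733

13733


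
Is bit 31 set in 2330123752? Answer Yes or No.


0b10001010111000101101110111101000, bit 31 = 1. Yes

Yes


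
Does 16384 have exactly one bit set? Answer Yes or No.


0b100000000000000. Only one bit set => Yes

Yes


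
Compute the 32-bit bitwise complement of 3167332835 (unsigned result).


~0b10111100110010011010100111100011 = 0b1000011001101100101011000011100 = 1127634460 (32-bit unsigned)

1127634460


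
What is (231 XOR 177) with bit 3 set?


Step 1: 231 ^ 177 = 86
Step 2: 86 | (1 << 3) = 86 | 8 = 94

94


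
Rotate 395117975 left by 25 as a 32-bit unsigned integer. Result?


Rotate 0b10111100011010000010110010111 left by 25 (32-bit) = 0b101110001011110001101000001011 = 774838795

774838795


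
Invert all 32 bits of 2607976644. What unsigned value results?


2607976644 ^ 4294967295 = 1686990651

1686990651


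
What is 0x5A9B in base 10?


5A9B hex = 23195 decimal

23195


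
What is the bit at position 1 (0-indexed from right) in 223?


0b11011111, position 1 = 1

1


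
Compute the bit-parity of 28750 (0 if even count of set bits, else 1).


0b111000001001110 has 7 ones => parity 1

1


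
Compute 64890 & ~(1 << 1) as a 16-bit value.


64890 & ~(1 << 1) = 64888

64888


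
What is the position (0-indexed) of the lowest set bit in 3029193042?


0b10110100100011011101000101010010. Lowest set bit at position 1

1


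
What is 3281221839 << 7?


0b11000011100100110111100011001111 << 7 = 0b110000111001001101111000110011110000000 = 419996395392

419996395392


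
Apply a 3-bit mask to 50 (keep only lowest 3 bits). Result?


50 & 7 = 2

2


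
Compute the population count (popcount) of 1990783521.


0b1110110101010001111001000100001 has 15 set bits

15


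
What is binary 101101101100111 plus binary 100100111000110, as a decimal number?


101101101100111 + 100100111000110 = 1010010100101101 = 42285

42285


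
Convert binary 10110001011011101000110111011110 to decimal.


10110001011011101000110111011110 in decimal = 2976812510

2976812510


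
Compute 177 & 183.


0b10110001 & 0b10110111 = 0b10110001 = 177

177


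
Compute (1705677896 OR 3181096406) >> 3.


Step 1: 1705677896 | 3181096406 = 4256939486
Step 2: 4256939486 >> 3 = 532117435

532117435


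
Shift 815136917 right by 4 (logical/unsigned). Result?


0b110000100101100000000010010101 >> 4 = 0b11000010010110000000001001 = 50946057

50946057


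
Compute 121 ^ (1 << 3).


121 ^ (1 << 3) = 121 ^ 8 = 113

113


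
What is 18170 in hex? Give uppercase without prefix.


18170 = 46FA hex

46FA


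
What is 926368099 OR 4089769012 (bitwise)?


0b110111001101110100000101100011 | 0b11110011110001001110110000110100 = 0b11110111111101111110110101110111 = 4160220535

4160220535


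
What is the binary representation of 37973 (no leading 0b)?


37973 = 1001010001010101 in binary

1001010001010101


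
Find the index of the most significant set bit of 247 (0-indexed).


0b11110111. Highest set bit at position 7

7


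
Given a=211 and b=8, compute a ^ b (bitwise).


211 ^ 8 = 219

219


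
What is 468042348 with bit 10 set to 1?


468042348 | (1 << 10) = 468042348 | 1024 = 468043372

468043372


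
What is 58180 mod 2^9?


58180 & 511 = 324

324


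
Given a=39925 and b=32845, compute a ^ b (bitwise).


39925 ^ 32845 = 7096

7096


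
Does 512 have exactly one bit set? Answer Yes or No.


0b1000000000. Only one bit set => Yes

Yes


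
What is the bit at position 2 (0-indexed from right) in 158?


0b10011110, position 2 = 1

1


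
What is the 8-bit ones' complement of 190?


190 ^ 255 = 65

65


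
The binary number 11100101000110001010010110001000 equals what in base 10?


11100101000110001010010110001000 in decimal = 3843597704

3843597704


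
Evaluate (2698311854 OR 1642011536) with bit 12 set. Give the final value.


Step 1: 2698311854 | 1642011536 = 3789552574
Step 2: 3789552574 | (1 << 12) = 3789552574 | 4096 = 3789552574

3789552574


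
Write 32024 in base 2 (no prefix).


32024 = 111110100011000 in binary

111110100011000


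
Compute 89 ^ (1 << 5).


89 ^ (1 << 5) = 89 ^ 32 = 121

121


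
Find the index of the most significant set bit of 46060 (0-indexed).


0b1011001111101100. Highest set bit at position 15

15


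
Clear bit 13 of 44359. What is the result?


44359 & ~(1 << 13) = 36167

36167


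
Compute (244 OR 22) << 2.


Step 1: 244 | 22 = 246
Step 2: 246 << 2 = 984

984


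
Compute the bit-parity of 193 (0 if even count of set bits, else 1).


0b11000001 has 3 ones => parity 1

1


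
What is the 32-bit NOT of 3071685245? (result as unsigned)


~0b10110111000101100011001001111101 = 0b1001000111010011100110110000010 = 1223282050 (32-bit unsigned)

1223282050


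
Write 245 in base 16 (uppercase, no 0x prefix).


245 = F5 hex

F5


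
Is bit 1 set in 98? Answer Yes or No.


0b1100010, bit 1 = 1. Yes

Yes


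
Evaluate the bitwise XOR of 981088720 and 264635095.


0b111010011110100011100111010000 ^ 0b1111110001100000001011010111 = 0b110101101111000011101100000111 = 901528327

901528327


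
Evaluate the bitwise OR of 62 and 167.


0b111110 | 0b10100111 = 0b10111111 = 191

191


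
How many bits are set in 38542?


0b1001011010001110 has 8 set bits

8


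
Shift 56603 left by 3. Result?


0b1101110100011011 << 3 = 0b1101110100011011000 = 452824

452824


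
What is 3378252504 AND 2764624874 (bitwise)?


0b11001001010111000000101011011000 & 0b10100100110010001101001111101010 = 0b10000000010010000000001011001000 = 2152202952

2152202952


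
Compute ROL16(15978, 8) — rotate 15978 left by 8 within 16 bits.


Rotate 0b11111001101010 left by 8 (16-bit) = 0b110101000111110 = 27198

27198


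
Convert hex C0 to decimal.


C0 hex = 192 decimal

192


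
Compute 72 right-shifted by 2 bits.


0b1001000 >> 2 = 0b10010 = 18

18


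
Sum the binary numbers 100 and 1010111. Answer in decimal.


100 + 1010111 = 1011011 = 91

91


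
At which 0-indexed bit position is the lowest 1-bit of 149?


0b10010101. Lowest set bit at position 0

0


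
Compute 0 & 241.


0b0 & 0b11110001 = 0b0 = 0

0


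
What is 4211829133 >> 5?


0b11111011000010110110100110001101 >> 5 = 0b111110110000101101101001100 = 131619660

131619660


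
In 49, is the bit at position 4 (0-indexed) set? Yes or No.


0b110001, bit 4 = 1. Yes

Yes


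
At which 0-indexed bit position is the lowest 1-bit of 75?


0b1001011. Lowest set bit at position 0

0


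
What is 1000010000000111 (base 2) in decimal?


1000010000000111 in decimal = 33799

33799


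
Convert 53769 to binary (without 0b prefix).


53769 = 1101001000001001 in binary

1101001000001001


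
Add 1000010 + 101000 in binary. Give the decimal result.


1000010 + 101000 = 1101010 = 106

106


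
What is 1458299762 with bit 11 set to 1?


1458299762 | (1 << 11) = 1458299762 | 2048 = 1458301810

1458301810


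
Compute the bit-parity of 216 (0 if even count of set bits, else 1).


0b11011000 has 4 ones => parity 0

0


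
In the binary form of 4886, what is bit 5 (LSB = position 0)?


0b1001100010110, position 5 = 0

0


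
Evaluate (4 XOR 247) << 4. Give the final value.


Step 1: 4 ^ 247 = 243
Step 2: 243 << 4 = 3888

3888


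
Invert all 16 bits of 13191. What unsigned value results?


13191 ^ 65535 = 52344

52344


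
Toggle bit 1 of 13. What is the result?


13 ^ (1 << 1) = 13 ^ 2 = 15

15


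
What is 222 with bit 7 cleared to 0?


222 & ~(1 << 7) = 94

94


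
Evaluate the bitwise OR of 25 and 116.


0b11001 | 0b1110100 = 0b1111101 = 125

125


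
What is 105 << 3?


0b1101001 << 3 = 0b1101001000 = 840

840


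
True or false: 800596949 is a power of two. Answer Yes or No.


0b101111101110000010001111010101. Multiple bits set => No

No


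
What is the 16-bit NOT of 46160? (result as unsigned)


~0b1011010001010000 = 0b100101110101111 = 19375 (16-bit unsigned)

19375


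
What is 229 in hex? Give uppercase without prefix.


229 = E5 hex

E5


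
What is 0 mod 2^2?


0 & 3 = 0

0


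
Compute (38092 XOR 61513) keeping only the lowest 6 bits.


Step 1: 38092 ^ 61513 = 25733
Step 2: 25733 & 63 = 5

5


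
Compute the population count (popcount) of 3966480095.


0b11101100011010111010111011011111 has 22 set bits

22


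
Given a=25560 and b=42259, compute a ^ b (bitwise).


25560 ^ 42259 = 50891

50891


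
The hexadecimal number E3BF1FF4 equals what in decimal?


E3BF1FF4 hex = 3820953588 decimal

3820953588


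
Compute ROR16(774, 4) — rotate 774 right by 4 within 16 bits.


Rotate 0b1100000110 right by 4 (16-bit) = 0b110000000110000 = 24624

24624


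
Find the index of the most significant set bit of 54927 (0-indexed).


0b1101011010001111. Highest set bit at position 15

15


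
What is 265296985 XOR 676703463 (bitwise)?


0b1111110100000001110001011001 ^ 0b101000010101011010110011100111 = 0b100111100001011011000010111110 = 663072958

663072958


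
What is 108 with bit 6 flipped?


108 ^ (1 << 6) = 108 ^ 64 = 44

44


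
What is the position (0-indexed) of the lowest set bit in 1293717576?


0b1001101000111001001000001001000. Lowest set bit at position 3

3


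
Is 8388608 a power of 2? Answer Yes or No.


0b100000000000000000000000. Only one bit set => Yes

Yes


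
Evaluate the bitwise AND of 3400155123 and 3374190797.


0b11001010101010100011111111110011 & 0b11001001000111100001000011001101 = 0b11001000000010100001000011000001 = 3356102849

3356102849


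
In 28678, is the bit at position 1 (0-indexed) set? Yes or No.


0b111000000000110, bit 1 = 1. Yes

Yes


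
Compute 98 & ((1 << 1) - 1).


98 & 1 = 0

0


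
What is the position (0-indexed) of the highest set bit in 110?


0b1101110. Highest set bit at position 6

6


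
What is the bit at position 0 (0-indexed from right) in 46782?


0b1011011010111110, position 0 = 0

0


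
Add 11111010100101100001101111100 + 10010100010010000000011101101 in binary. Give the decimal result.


11111010100101100001101111100 + 10010100010010000000011101101 = 110001110110111100010001101001 = 836486249

836486249


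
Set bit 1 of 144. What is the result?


144 | (1 << 1) = 144 | 2 = 146

146


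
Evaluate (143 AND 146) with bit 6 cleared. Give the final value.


Step 1: 143 & 146 = 130
Step 2: 130 & ~(1 << 6) = 130

130


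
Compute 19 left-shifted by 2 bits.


0b10011 << 2 = 0b1001100 = 76

76


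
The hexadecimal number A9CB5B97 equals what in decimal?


A9CB5B97 hex = 2848676759 decimal

2848676759


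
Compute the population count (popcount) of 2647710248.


0b10011101110100001101101000101000 has 15 set bits

15


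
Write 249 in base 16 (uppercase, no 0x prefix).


249 = F9 hex

F9


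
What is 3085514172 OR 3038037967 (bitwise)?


0b10110111111010010011010110111100 | 0b10110101000101001100011111001111 = 0b10110111111111011111011111111111 = 3086874623

3086874623


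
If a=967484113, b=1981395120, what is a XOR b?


967484113 ^ 1981395120 = 1337135713

1337135713


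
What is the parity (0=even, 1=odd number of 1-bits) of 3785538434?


0b11100001101000101011101110000010 has 15 ones => parity 1

1
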